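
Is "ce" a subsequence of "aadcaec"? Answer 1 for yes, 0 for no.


Check if "ce" is a subsequence of "aadcaec"
Greedy scan:
  Position 0 ('a'): no match needed
  Position 1 ('a'): no match needed
  Position 2 ('d'): no match needed
  Position 3 ('c'): matches sub[0] = 'c'
  Position 4 ('a'): no match needed
  Position 5 ('e'): matches sub[1] = 'e'
  Position 6 ('c'): no match needed
All 2 characters matched => is a subsequence

1


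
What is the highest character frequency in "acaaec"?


Input: acaaec
Character counts:
  'a': 3
  'c': 2
  'e': 1
Maximum frequency: 3

3


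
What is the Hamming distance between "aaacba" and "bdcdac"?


Comparing "aaacba" and "bdcdac" position by position:
  Position 0: 'a' vs 'b' => differ
  Position 1: 'a' vs 'd' => differ
  Position 2: 'a' vs 'c' => differ
  Position 3: 'c' vs 'd' => differ
  Position 4: 'b' vs 'a' => differ
  Position 5: 'a' vs 'c' => differ
Total differences (Hamming distance): 6

6


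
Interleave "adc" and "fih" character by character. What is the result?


Interleaving "adc" and "fih":
  Position 0: 'a' from first, 'f' from second => "af"
  Position 1: 'd' from first, 'i' from second => "di"
  Position 2: 'c' from first, 'h' from second => "ch"
Result: afdich

afdich


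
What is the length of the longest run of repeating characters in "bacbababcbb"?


Input: "bacbababcbb"
Scanning for longest run:
  Position 1 ('a'): new char, reset run to 1
  Position 2 ('c'): new char, reset run to 1
  Position 3 ('b'): new char, reset run to 1
  Position 4 ('a'): new char, reset run to 1
  Position 5 ('b'): new char, reset run to 1
  Position 6 ('a'): new char, reset run to 1
  Position 7 ('b'): new char, reset run to 1
  Position 8 ('c'): new char, reset run to 1
  Position 9 ('b'): new char, reset run to 1
  Position 10 ('b'): continues run of 'b', length=2
Longest run: 'b' with length 2

2


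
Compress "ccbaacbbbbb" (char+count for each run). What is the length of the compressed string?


Input: ccbaacbbbbb
Runs:
  'c' x 2 => "c2"
  'b' x 1 => "b1"
  'a' x 2 => "a2"
  'c' x 1 => "c1"
  'b' x 5 => "b5"
Compressed: "c2b1a2c1b5"
Compressed length: 10

10


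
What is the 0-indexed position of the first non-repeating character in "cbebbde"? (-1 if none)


Input: cbebbde
Character frequencies:
  'b': 3
  'c': 1
  'd': 1
  'e': 2
Scanning left to right for freq == 1:
  Position 0 ('c'): unique! => answer = 0

0


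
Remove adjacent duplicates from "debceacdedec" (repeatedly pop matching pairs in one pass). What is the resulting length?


Input: debceacdedec
Stack-based adjacent duplicate removal:
  Read 'd': push. Stack: d
  Read 'e': push. Stack: de
  Read 'b': push. Stack: deb
  Read 'c': push. Stack: debc
  Read 'e': push. Stack: debce
  Read 'a': push. Stack: debcea
  Read 'c': push. Stack: debceac
  Read 'd': push. Stack: debceacd
  Read 'e': push. Stack: debceacde
  Read 'd': push. Stack: debceacded
  Read 'e': push. Stack: debceacdede
  Read 'c': push. Stack: debceacdedec
Final stack: "debceacdedec" (length 12)

12


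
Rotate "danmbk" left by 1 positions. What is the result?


Input: "danmbk", rotate left by 1
First 1 characters: "d"
Remaining characters: "anmbk"
Concatenate remaining + first: "anmbk" + "d" = "anmbkd"

anmbkd


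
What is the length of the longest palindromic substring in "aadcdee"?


Input: "aadcdee"
Checking substrings for palindromes:
  [2:5] "dcd" (len 3) => palindrome
  [0:2] "aa" (len 2) => palindrome
  [5:7] "ee" (len 2) => palindrome
Longest palindromic substring: "dcd" with length 3

3


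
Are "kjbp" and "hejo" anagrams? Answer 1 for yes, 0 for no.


Strings: "kjbp", "hejo"
Sorted first:  bjkp
Sorted second: ehjo
Differ at position 0: 'b' vs 'e' => not anagrams

0


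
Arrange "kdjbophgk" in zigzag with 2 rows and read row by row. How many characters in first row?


Zigzag "kdjbophgk" into 2 rows:
Placing characters:
  'k' => row 0
  'd' => row 1
  'j' => row 0
  'b' => row 1
  'o' => row 0
  'p' => row 1
  'h' => row 0
  'g' => row 1
  'k' => row 0
Rows:
  Row 0: "kjohk"
  Row 1: "dbpg"
First row length: 5

5


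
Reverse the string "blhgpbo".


Input: blhgpbo
Reading characters right to left:
  Position 6: 'o'
  Position 5: 'b'
  Position 4: 'p'
  Position 3: 'g'
  Position 2: 'h'
  Position 1: 'l'
  Position 0: 'b'
Reversed: obpghlb

obpghlb


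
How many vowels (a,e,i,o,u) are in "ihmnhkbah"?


Input: ihmnhkbah
Checking each character:
  'i' at position 0: vowel (running total: 1)
  'h' at position 1: consonant
  'm' at position 2: consonant
  'n' at position 3: consonant
  'h' at position 4: consonant
  'k' at position 5: consonant
  'b' at position 6: consonant
  'a' at position 7: vowel (running total: 2)
  'h' at position 8: consonant
Total vowels: 2

2


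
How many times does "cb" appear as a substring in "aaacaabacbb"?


Searching for "cb" in "aaacaabacbb"
Scanning each position:
  Position 0: "aa" => no
  Position 1: "aa" => no
  Position 2: "ac" => no
  Position 3: "ca" => no
  Position 4: "aa" => no
  Position 5: "ab" => no
  Position 6: "ba" => no
  Position 7: "ac" => no
  Position 8: "cb" => MATCH
  Position 9: "bb" => no
Total occurrences: 1

1


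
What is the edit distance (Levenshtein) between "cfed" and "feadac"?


Computing edit distance: "cfed" -> "feadac"
DP table:
           f    e    a    d    a    c
      0    1    2    3    4    5    6
  c   1    1    2    3    4    5    5
  f   2    1    2    3    4    5    6
  e   3    2    1    2    3    4    5
  d   4    3    2    2    2    3    4
Edit distance = dp[4][6] = 4

4


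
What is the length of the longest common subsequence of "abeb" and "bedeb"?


LCS of "abeb" and "bedeb"
DP table:
           b    e    d    e    b
      0    0    0    0    0    0
  a   0    0    0    0    0    0
  b   0    1    1    1    1    1
  e   0    1    2    2    2    2
  b   0    1    2    2    2    3
LCS length = dp[4][5] = 3

3


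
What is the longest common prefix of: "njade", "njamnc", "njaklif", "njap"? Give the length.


Words: njade, njamnc, njaklif, njap
  Position 0: all 'n' => match
  Position 1: all 'j' => match
  Position 2: all 'a' => match
  Position 3: ('d', 'm', 'k', 'p') => mismatch, stop
LCP = "nja" (length 3)

3


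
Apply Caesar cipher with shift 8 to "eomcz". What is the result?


Caesar cipher: shift "eomcz" by 8
  'e' (pos 4) + 8 = pos 12 = 'm'
  'o' (pos 14) + 8 = pos 22 = 'w'
  'm' (pos 12) + 8 = pos 20 = 'u'
  'c' (pos 2) + 8 = pos 10 = 'k'
  'z' (pos 25) + 8 = pos 7 = 'h'
Result: mwukh

mwukh


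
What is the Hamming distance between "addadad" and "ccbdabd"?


Comparing "addadad" and "ccbdabd" position by position:
  Position 0: 'a' vs 'c' => differ
  Position 1: 'd' vs 'c' => differ
  Position 2: 'd' vs 'b' => differ
  Position 3: 'a' vs 'd' => differ
  Position 4: 'd' vs 'a' => differ
  Position 5: 'a' vs 'b' => differ
  Position 6: 'd' vs 'd' => same
Total differences (Hamming distance): 6

6


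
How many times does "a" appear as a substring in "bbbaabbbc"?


Searching for "a" in "bbbaabbbc"
Scanning each position:
  Position 0: "b" => no
  Position 1: "b" => no
  Position 2: "b" => no
  Position 3: "a" => MATCH
  Position 4: "a" => MATCH
  Position 5: "b" => no
  Position 6: "b" => no
  Position 7: "b" => no
  Position 8: "c" => no
Total occurrences: 2

2


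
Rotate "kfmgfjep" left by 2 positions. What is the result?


Input: "kfmgfjep", rotate left by 2
First 2 characters: "kf"
Remaining characters: "mgfjep"
Concatenate remaining + first: "mgfjep" + "kf" = "mgfjepkf"

mgfjepkf


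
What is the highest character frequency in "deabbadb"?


Input: deabbadb
Character counts:
  'a': 2
  'b': 3
  'd': 2
  'e': 1
Maximum frequency: 3

3


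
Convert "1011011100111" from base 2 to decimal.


Input: "1011011100111" in base 2
Positional expansion:
  Digit '1' (value 1) x 2^12 = 4096
  Digit '0' (value 0) x 2^11 = 0
  Digit '1' (value 1) x 2^10 = 1024
  Digit '1' (value 1) x 2^9 = 512
  Digit '0' (value 0) x 2^8 = 0
  Digit '1' (value 1) x 2^7 = 128
  Digit '1' (value 1) x 2^6 = 64
  Digit '1' (value 1) x 2^5 = 32
  Digit '0' (value 0) x 2^4 = 0
  Digit '0' (value 0) x 2^3 = 0
  Digit '1' (value 1) x 2^2 = 4
  Digit '1' (value 1) x 2^1 = 2
  Digit '1' (value 1) x 2^0 = 1
Sum = 5863

5863


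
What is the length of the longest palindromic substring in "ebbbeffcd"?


Input: "ebbbeffcd"
Checking substrings for palindromes:
  [0:5] "ebbbe" (len 5) => palindrome
  [1:4] "bbb" (len 3) => palindrome
  [1:3] "bb" (len 2) => palindrome
  [2:4] "bb" (len 2) => palindrome
  [5:7] "ff" (len 2) => palindrome
Longest palindromic substring: "ebbbe" with length 5

5


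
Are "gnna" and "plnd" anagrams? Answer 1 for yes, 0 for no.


Strings: "gnna", "plnd"
Sorted first:  agnn
Sorted second: dlnp
Differ at position 0: 'a' vs 'd' => not anagrams

0


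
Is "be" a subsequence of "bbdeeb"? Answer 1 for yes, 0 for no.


Check if "be" is a subsequence of "bbdeeb"
Greedy scan:
  Position 0 ('b'): matches sub[0] = 'b'
  Position 1 ('b'): no match needed
  Position 2 ('d'): no match needed
  Position 3 ('e'): matches sub[1] = 'e'
  Position 4 ('e'): no match needed
  Position 5 ('b'): no match needed
All 2 characters matched => is a subsequence

1


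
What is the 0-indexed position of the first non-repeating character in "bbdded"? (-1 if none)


Input: bbdded
Character frequencies:
  'b': 2
  'd': 3
  'e': 1
Scanning left to right for freq == 1:
  Position 0 ('b'): freq=2, skip
  Position 1 ('b'): freq=2, skip
  Position 2 ('d'): freq=3, skip
  Position 3 ('d'): freq=3, skip
  Position 4 ('e'): unique! => answer = 4

4


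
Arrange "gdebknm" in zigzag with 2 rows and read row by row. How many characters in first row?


Zigzag "gdebknm" into 2 rows:
Placing characters:
  'g' => row 0
  'd' => row 1
  'e' => row 0
  'b' => row 1
  'k' => row 0
  'n' => row 1
  'm' => row 0
Rows:
  Row 0: "gekm"
  Row 1: "dbn"
First row length: 4

4


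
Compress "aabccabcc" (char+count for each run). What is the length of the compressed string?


Input: aabccabcc
Runs:
  'a' x 2 => "a2"
  'b' x 1 => "b1"
  'c' x 2 => "c2"
  'a' x 1 => "a1"
  'b' x 1 => "b1"
  'c' x 2 => "c2"
Compressed: "a2b1c2a1b1c2"
Compressed length: 12

12


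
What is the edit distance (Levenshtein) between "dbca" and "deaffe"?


Computing edit distance: "dbca" -> "deaffe"
DP table:
           d    e    a    f    f    e
      0    1    2    3    4    5    6
  d   1    0    1    2    3    4    5
  b   2    1    1    2    3    4    5
  c   3    2    2    2    3    4    5
  a   4    3    3    2    3    4    5
Edit distance = dp[4][6] = 5

5


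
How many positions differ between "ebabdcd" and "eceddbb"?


Comparing "ebabdcd" and "eceddbb" position by position:
  Position 0: 'e' vs 'e' => same
  Position 1: 'b' vs 'c' => DIFFER
  Position 2: 'a' vs 'e' => DIFFER
  Position 3: 'b' vs 'd' => DIFFER
  Position 4: 'd' vs 'd' => same
  Position 5: 'c' vs 'b' => DIFFER
  Position 6: 'd' vs 'b' => DIFFER
Positions that differ: 5

5


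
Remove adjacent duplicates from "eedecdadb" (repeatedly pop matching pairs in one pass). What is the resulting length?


Input: eedecdadb
Stack-based adjacent duplicate removal:
  Read 'e': push. Stack: e
  Read 'e': matches stack top 'e' => pop. Stack: (empty)
  Read 'd': push. Stack: d
  Read 'e': push. Stack: de
  Read 'c': push. Stack: dec
  Read 'd': push. Stack: decd
  Read 'a': push. Stack: decda
  Read 'd': push. Stack: decdad
  Read 'b': push. Stack: decdadb
Final stack: "decdadb" (length 7)

7


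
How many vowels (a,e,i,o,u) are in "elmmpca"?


Input: elmmpca
Checking each character:
  'e' at position 0: vowel (running total: 1)
  'l' at position 1: consonant
  'm' at position 2: consonant
  'm' at position 3: consonant
  'p' at position 4: consonant
  'c' at position 5: consonant
  'a' at position 6: vowel (running total: 2)
Total vowels: 2

2


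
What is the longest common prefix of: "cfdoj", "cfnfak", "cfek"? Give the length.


Words: cfdoj, cfnfak, cfek
  Position 0: all 'c' => match
  Position 1: all 'f' => match
  Position 2: ('d', 'n', 'e') => mismatch, stop
LCP = "cf" (length 2)

2


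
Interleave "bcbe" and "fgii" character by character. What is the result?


Interleaving "bcbe" and "fgii":
  Position 0: 'b' from first, 'f' from second => "bf"
  Position 1: 'c' from first, 'g' from second => "cg"
  Position 2: 'b' from first, 'i' from second => "bi"
  Position 3: 'e' from first, 'i' from second => "ei"
Result: bfcgbiei

bfcgbiei


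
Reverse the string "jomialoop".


Input: jomialoop
Reading characters right to left:
  Position 8: 'p'
  Position 7: 'o'
  Position 6: 'o'
  Position 5: 'l'
  Position 4: 'a'
  Position 3: 'i'
  Position 2: 'm'
  Position 1: 'o'
  Position 0: 'j'
Reversed: poolaimoj

poolaimoj


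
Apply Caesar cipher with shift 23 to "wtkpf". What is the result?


Caesar cipher: shift "wtkpf" by 23
  'w' (pos 22) + 23 = pos 19 = 't'
  't' (pos 19) + 23 = pos 16 = 'q'
  'k' (pos 10) + 23 = pos 7 = 'h'
  'p' (pos 15) + 23 = pos 12 = 'm'
  'f' (pos 5) + 23 = pos 2 = 'c'
Result: tqhmc

tqhmc


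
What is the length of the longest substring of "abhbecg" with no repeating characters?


Input: "abhbecg"
Sliding window (track last position of each char):
  Position 0 ('a'): window [0,0] length 1 -- new best
  Position 1 ('b'): window [0,1] length 2 -- new best
  Position 2 ('h'): window [0,2] length 3 -- new best
  Position 3 ('b'): repeat (last at 1), move window start to 2
  Position 3 ('b'): window [2,3] length 2
  Position 4 ('e'): window [2,4] length 3
  Position 5 ('c'): window [2,5] length 4 -- new best
  Position 6 ('g'): window [2,6] length 5 -- new best
Longest substring with no repeats: "hbecg" with length 5

5


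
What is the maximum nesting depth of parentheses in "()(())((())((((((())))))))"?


Input: "()(())((())((((((())))))))"
Tracking depth:
  Position 0 '(': depth becomes 1
  Position 1 ')': depth becomes 0
  Position 2 '(': depth becomes 1
  Position 3 '(': depth becomes 2
  Position 4 ')': depth becomes 1
  Position 5 ')': depth becomes 0
  Position 6 '(': depth becomes 1
  Position 7 '(': depth becomes 2
  Position 8 '(': depth becomes 3
  Position 9 ')': depth becomes 2
  Position 10 ')': depth becomes 1
  Position 11 '(': depth becomes 2
  Position 12 '(': depth becomes 3
  Position 13 '(': depth becomes 4
  Position 14 '(': depth becomes 5
  Position 15 '(': depth becomes 6
  Position 16 '(': depth becomes 7
  Position 17 '(': depth becomes 8
  Position 18 ')': depth becomes 7
  Position 19 ')': depth becomes 6
  Position 20 ')': depth becomes 5
  Position 21 ')': depth becomes 4
  Position 22 ')': depth becomes 3
  Position 23 ')': depth becomes 2
  Position 24 ')': depth becomes 1
  Position 25 ')': depth becomes 0
Maximum depth reached: 8

8


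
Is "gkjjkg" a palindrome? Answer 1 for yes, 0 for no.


Input: gkjjkg
Reversed: gkjjkg
  Compare pos 0 ('g') with pos 5 ('g'): match
  Compare pos 1 ('k') with pos 4 ('k'): match
  Compare pos 2 ('j') with pos 3 ('j'): match
Result: palindrome

1


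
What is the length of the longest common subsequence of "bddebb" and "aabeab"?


LCS of "bddebb" and "aabeab"
DP table:
           a    a    b    e    a    b
      0    0    0    0    0    0    0
  b   0    0    0    1    1    1    1
  d   0    0    0    1    1    1    1
  d   0    0    0    1    1    1    1
  e   0    0    0    1    2    2    2
  b   0    0    0    1    2    2    3
  b   0    0    0    1    2    2    3
LCS length = dp[6][6] = 3

3


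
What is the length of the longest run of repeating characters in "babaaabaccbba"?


Input: "babaaabaccbba"
Scanning for longest run:
  Position 1 ('a'): new char, reset run to 1
  Position 2 ('b'): new char, reset run to 1
  Position 3 ('a'): new char, reset run to 1
  Position 4 ('a'): continues run of 'a', length=2
  Position 5 ('a'): continues run of 'a', length=3
  Position 6 ('b'): new char, reset run to 1
  Position 7 ('a'): new char, reset run to 1
  Position 8 ('c'): new char, reset run to 1
  Position 9 ('c'): continues run of 'c', length=2
  Position 10 ('b'): new char, reset run to 1
  Position 11 ('b'): continues run of 'b', length=2
  Position 12 ('a'): new char, reset run to 1
Longest run: 'a' with length 3

3


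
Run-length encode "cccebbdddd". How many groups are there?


Input: cccebbdddd
Scanning for consecutive runs:
  Group 1: 'c' x 3 (positions 0-2)
  Group 2: 'e' x 1 (positions 3-3)
  Group 3: 'b' x 2 (positions 4-5)
  Group 4: 'd' x 4 (positions 6-9)
Total groups: 4

4


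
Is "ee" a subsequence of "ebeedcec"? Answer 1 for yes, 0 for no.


Check if "ee" is a subsequence of "ebeedcec"
Greedy scan:
  Position 0 ('e'): matches sub[0] = 'e'
  Position 1 ('b'): no match needed
  Position 2 ('e'): matches sub[1] = 'e'
  Position 3 ('e'): no match needed
  Position 4 ('d'): no match needed
  Position 5 ('c'): no match needed
  Position 6 ('e'): no match needed
  Position 7 ('c'): no match needed
All 2 characters matched => is a subsequence

1


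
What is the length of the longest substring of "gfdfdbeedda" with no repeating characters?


Input: "gfdfdbeedda"
Sliding window (track last position of each char):
  Position 0 ('g'): window [0,0] length 1 -- new best
  Position 1 ('f'): window [0,1] length 2 -- new best
  Position 2 ('d'): window [0,2] length 3 -- new best
  Position 3 ('f'): repeat (last at 1), move window start to 2
  Position 3 ('f'): window [2,3] length 2
  Position 4 ('d'): repeat (last at 2), move window start to 3
  Position 4 ('d'): window [3,4] length 2
  Position 5 ('b'): window [3,5] length 3
  Position 6 ('e'): window [3,6] length 4 -- new best
  Position 7 ('e'): repeat (last at 6), move window start to 7
  Position 7 ('e'): window [7,7] length 1
  Position 8 ('d'): window [7,8] length 2
  Position 9 ('d'): repeat (last at 8), move window start to 9
  Position 9 ('d'): window [9,9] length 1
  Position 10 ('a'): window [9,10] length 2
Longest substring with no repeats: "fdbe" with length 4

4


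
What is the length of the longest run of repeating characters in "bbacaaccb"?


Input: "bbacaaccb"
Scanning for longest run:
  Position 1 ('b'): continues run of 'b', length=2
  Position 2 ('a'): new char, reset run to 1
  Position 3 ('c'): new char, reset run to 1
  Position 4 ('a'): new char, reset run to 1
  Position 5 ('a'): continues run of 'a', length=2
  Position 6 ('c'): new char, reset run to 1
  Position 7 ('c'): continues run of 'c', length=2
  Position 8 ('b'): new char, reset run to 1
Longest run: 'b' with length 2

2


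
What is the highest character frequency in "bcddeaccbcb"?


Input: bcddeaccbcb
Character counts:
  'a': 1
  'b': 3
  'c': 4
  'd': 2
  'e': 1
Maximum frequency: 4

4


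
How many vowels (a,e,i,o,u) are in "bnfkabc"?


Input: bnfkabc
Checking each character:
  'b' at position 0: consonant
  'n' at position 1: consonant
  'f' at position 2: consonant
  'k' at position 3: consonant
  'a' at position 4: vowel (running total: 1)
  'b' at position 5: consonant
  'c' at position 6: consonant
Total vowels: 1

1


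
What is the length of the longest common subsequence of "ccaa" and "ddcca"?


LCS of "ccaa" and "ddcca"
DP table:
           d    d    c    c    a
      0    0    0    0    0    0
  c   0    0    0    1    1    1
  c   0    0    0    1    2    2
  a   0    0    0    1    2    3
  a   0    0    0    1    2    3
LCS length = dp[4][5] = 3

3


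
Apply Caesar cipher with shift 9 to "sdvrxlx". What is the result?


Caesar cipher: shift "sdvrxlx" by 9
  's' (pos 18) + 9 = pos 1 = 'b'
  'd' (pos 3) + 9 = pos 12 = 'm'
  'v' (pos 21) + 9 = pos 4 = 'e'
  'r' (pos 17) + 9 = pos 0 = 'a'
  'x' (pos 23) + 9 = pos 6 = 'g'
  'l' (pos 11) + 9 = pos 20 = 'u'
  'x' (pos 23) + 9 = pos 6 = 'g'
Result: bmeagug

bmeagug


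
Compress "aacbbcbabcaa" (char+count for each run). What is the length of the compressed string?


Input: aacbbcbabcaa
Runs:
  'a' x 2 => "a2"
  'c' x 1 => "c1"
  'b' x 2 => "b2"
  'c' x 1 => "c1"
  'b' x 1 => "b1"
  'a' x 1 => "a1"
  'b' x 1 => "b1"
  'c' x 1 => "c1"
  'a' x 2 => "a2"
Compressed: "a2c1b2c1b1a1b1c1a2"
Compressed length: 18

18


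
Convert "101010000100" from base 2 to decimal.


Input: "101010000100" in base 2
Positional expansion:
  Digit '1' (value 1) x 2^11 = 2048
  Digit '0' (value 0) x 2^10 = 0
  Digit '1' (value 1) x 2^9 = 512
  Digit '0' (value 0) x 2^8 = 0
  Digit '1' (value 1) x 2^7 = 128
  Digit '0' (value 0) x 2^6 = 0
  Digit '0' (value 0) x 2^5 = 0
  Digit '0' (value 0) x 2^4 = 0
  Digit '0' (value 0) x 2^3 = 0
  Digit '1' (value 1) x 2^2 = 4
  Digit '0' (value 0) x 2^1 = 0
  Digit '0' (value 0) x 2^0 = 0
Sum = 2692

2692


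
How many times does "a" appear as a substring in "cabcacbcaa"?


Searching for "a" in "cabcacbcaa"
Scanning each position:
  Position 0: "c" => no
  Position 1: "a" => MATCH
  Position 2: "b" => no
  Position 3: "c" => no
  Position 4: "a" => MATCH
  Position 5: "c" => no
  Position 6: "b" => no
  Position 7: "c" => no
  Position 8: "a" => MATCH
  Position 9: "a" => MATCH
Total occurrences: 4

4


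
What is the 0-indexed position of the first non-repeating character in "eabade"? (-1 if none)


Input: eabade
Character frequencies:
  'a': 2
  'b': 1
  'd': 1
  'e': 2
Scanning left to right for freq == 1:
  Position 0 ('e'): freq=2, skip
  Position 1 ('a'): freq=2, skip
  Position 2 ('b'): unique! => answer = 2

2


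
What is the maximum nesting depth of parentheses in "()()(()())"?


Input: "()()(()())"
Tracking depth:
  Position 0 '(': depth becomes 1
  Position 1 ')': depth becomes 0
  Position 2 '(': depth becomes 1
  Position 3 ')': depth becomes 0
  Position 4 '(': depth becomes 1
  Position 5 '(': depth becomes 2
  Position 6 ')': depth becomes 1
  Position 7 '(': depth becomes 2
  Position 8 ')': depth becomes 1
  Position 9 ')': depth becomes 0
Maximum depth reached: 2

2


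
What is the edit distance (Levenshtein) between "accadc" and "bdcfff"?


Computing edit distance: "accadc" -> "bdcfff"
DP table:
           b    d    c    f    f    f
      0    1    2    3    4    5    6
  a   1    1    2    3    4    5    6
  c   2    2    2    2    3    4    5
  c   3    3    3    2    3    4    5
  a   4    4    4    3    3    4    5
  d   5    5    4    4    4    4    5
  c   6    6    5    4    5    5    5
Edit distance = dp[6][6] = 5

5


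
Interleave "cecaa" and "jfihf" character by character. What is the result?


Interleaving "cecaa" and "jfihf":
  Position 0: 'c' from first, 'j' from second => "cj"
  Position 1: 'e' from first, 'f' from second => "ef"
  Position 2: 'c' from first, 'i' from second => "ci"
  Position 3: 'a' from first, 'h' from second => "ah"
  Position 4: 'a' from first, 'f' from second => "af"
Result: cjefciahaf

cjefciahaf


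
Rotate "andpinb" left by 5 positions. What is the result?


Input: "andpinb", rotate left by 5
First 5 characters: "andpi"
Remaining characters: "nb"
Concatenate remaining + first: "nb" + "andpi" = "nbandpi"

nbandpi


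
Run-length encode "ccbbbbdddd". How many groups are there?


Input: ccbbbbdddd
Scanning for consecutive runs:
  Group 1: 'c' x 2 (positions 0-1)
  Group 2: 'b' x 4 (positions 2-5)
  Group 3: 'd' x 4 (positions 6-9)
Total groups: 3

3


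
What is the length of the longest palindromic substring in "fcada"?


Input: "fcada"
Checking substrings for palindromes:
  [2:5] "ada" (len 3) => palindrome
Longest palindromic substring: "ada" with length 3

3


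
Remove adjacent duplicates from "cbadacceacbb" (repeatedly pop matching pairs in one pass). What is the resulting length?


Input: cbadacceacbb
Stack-based adjacent duplicate removal:
  Read 'c': push. Stack: c
  Read 'b': push. Stack: cb
  Read 'a': push. Stack: cba
  Read 'd': push. Stack: cbad
  Read 'a': push. Stack: cbada
  Read 'c': push. Stack: cbadac
  Read 'c': matches stack top 'c' => pop. Stack: cbada
  Read 'e': push. Stack: cbadae
  Read 'a': push. Stack: cbadaea
  Read 'c': push. Stack: cbadaeac
  Read 'b': push. Stack: cbadaeacb
  Read 'b': matches stack top 'b' => pop. Stack: cbadaeac
Final stack: "cbadaeac" (length 8)

8


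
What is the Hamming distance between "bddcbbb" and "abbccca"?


Comparing "bddcbbb" and "abbccca" position by position:
  Position 0: 'b' vs 'a' => differ
  Position 1: 'd' vs 'b' => differ
  Position 2: 'd' vs 'b' => differ
  Position 3: 'c' vs 'c' => same
  Position 4: 'b' vs 'c' => differ
  Position 5: 'b' vs 'c' => differ
  Position 6: 'b' vs 'a' => differ
Total differences (Hamming distance): 6

6


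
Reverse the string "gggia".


Input: gggia
Reading characters right to left:
  Position 4: 'a'
  Position 3: 'i'
  Position 2: 'g'
  Position 1: 'g'
  Position 0: 'g'
Reversed: aiggg

aiggg


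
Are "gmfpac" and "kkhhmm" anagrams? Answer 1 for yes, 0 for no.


Strings: "gmfpac", "kkhhmm"
Sorted first:  acfgmp
Sorted second: hhkkmm
Differ at position 0: 'a' vs 'h' => not anagrams

0


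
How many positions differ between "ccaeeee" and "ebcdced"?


Comparing "ccaeeee" and "ebcdced" position by position:
  Position 0: 'c' vs 'e' => DIFFER
  Position 1: 'c' vs 'b' => DIFFER
  Position 2: 'a' vs 'c' => DIFFER
  Position 3: 'e' vs 'd' => DIFFER
  Position 4: 'e' vs 'c' => DIFFER
  Position 5: 'e' vs 'e' => same
  Position 6: 'e' vs 'd' => DIFFER
Positions that differ: 6

6


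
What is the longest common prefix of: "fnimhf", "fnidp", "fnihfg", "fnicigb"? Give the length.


Words: fnimhf, fnidp, fnihfg, fnicigb
  Position 0: all 'f' => match
  Position 1: all 'n' => match
  Position 2: all 'i' => match
  Position 3: ('m', 'd', 'h', 'c') => mismatch, stop
LCP = "fni" (length 3)

3


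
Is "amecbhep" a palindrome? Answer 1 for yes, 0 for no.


Input: amecbhep
Reversed: pehbcema
  Compare pos 0 ('a') with pos 7 ('p'): MISMATCH
  Compare pos 1 ('m') with pos 6 ('e'): MISMATCH
  Compare pos 2 ('e') with pos 5 ('h'): MISMATCH
  Compare pos 3 ('c') with pos 4 ('b'): MISMATCH
Result: not a palindrome

0


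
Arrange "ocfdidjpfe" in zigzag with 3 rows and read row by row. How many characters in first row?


Zigzag "ocfdidjpfe" into 3 rows:
Placing characters:
  'o' => row 0
  'c' => row 1
  'f' => row 2
  'd' => row 1
  'i' => row 0
  'd' => row 1
  'j' => row 2
  'p' => row 1
  'f' => row 0
  'e' => row 1
Rows:
  Row 0: "oif"
  Row 1: "cddpe"
  Row 2: "fj"
First row length: 3

3


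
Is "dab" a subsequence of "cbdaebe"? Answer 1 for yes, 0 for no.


Check if "dab" is a subsequence of "cbdaebe"
Greedy scan:
  Position 0 ('c'): no match needed
  Position 1 ('b'): no match needed
  Position 2 ('d'): matches sub[0] = 'd'
  Position 3 ('a'): matches sub[1] = 'a'
  Position 4 ('e'): no match needed
  Position 5 ('b'): matches sub[2] = 'b'
  Position 6 ('e'): no match needed
All 3 characters matched => is a subsequence

1


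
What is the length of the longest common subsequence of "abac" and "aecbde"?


LCS of "abac" and "aecbde"
DP table:
           a    e    c    b    d    e
      0    0    0    0    0    0    0
  a   0    1    1    1    1    1    1
  b   0    1    1    1    2    2    2
  a   0    1    1    1    2    2    2
  c   0    1    1    2    2    2    2
LCS length = dp[4][6] = 2

2


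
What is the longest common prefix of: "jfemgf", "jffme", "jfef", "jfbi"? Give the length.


Words: jfemgf, jffme, jfef, jfbi
  Position 0: all 'j' => match
  Position 1: all 'f' => match
  Position 2: ('e', 'f', 'e', 'b') => mismatch, stop
LCP = "jf" (length 2)

2


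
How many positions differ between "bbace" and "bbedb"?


Comparing "bbace" and "bbedb" position by position:
  Position 0: 'b' vs 'b' => same
  Position 1: 'b' vs 'b' => same
  Position 2: 'a' vs 'e' => DIFFER
  Position 3: 'c' vs 'd' => DIFFER
  Position 4: 'e' vs 'b' => DIFFER
Positions that differ: 3

3


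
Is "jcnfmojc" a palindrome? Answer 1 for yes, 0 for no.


Input: jcnfmojc
Reversed: cjomfncj
  Compare pos 0 ('j') with pos 7 ('c'): MISMATCH
  Compare pos 1 ('c') with pos 6 ('j'): MISMATCH
  Compare pos 2 ('n') with pos 5 ('o'): MISMATCH
  Compare pos 3 ('f') with pos 4 ('m'): MISMATCH
Result: not a palindrome

0


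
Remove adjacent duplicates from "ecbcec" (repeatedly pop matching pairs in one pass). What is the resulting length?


Input: ecbcec
Stack-based adjacent duplicate removal:
  Read 'e': push. Stack: e
  Read 'c': push. Stack: ec
  Read 'b': push. Stack: ecb
  Read 'c': push. Stack: ecbc
  Read 'e': push. Stack: ecbce
  Read 'c': push. Stack: ecbcec
Final stack: "ecbcec" (length 6)

6


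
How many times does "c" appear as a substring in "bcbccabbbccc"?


Searching for "c" in "bcbccabbbccc"
Scanning each position:
  Position 0: "b" => no
  Position 1: "c" => MATCH
  Position 2: "b" => no
  Position 3: "c" => MATCH
  Position 4: "c" => MATCH
  Position 5: "a" => no
  Position 6: "b" => no
  Position 7: "b" => no
  Position 8: "b" => no
  Position 9: "c" => MATCH
  Position 10: "c" => MATCH
  Position 11: "c" => MATCH
Total occurrences: 6

6


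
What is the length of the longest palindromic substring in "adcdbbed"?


Input: "adcdbbed"
Checking substrings for palindromes:
  [1:4] "dcd" (len 3) => palindrome
  [4:6] "bb" (len 2) => palindrome
Longest palindromic substring: "dcd" with length 3

3


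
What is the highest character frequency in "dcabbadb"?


Input: dcabbadb
Character counts:
  'a': 2
  'b': 3
  'c': 1
  'd': 2
Maximum frequency: 3

3


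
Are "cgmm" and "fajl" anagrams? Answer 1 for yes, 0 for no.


Strings: "cgmm", "fajl"
Sorted first:  cgmm
Sorted second: afjl
Differ at position 0: 'c' vs 'a' => not anagrams

0


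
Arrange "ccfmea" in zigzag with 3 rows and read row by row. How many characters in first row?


Zigzag "ccfmea" into 3 rows:
Placing characters:
  'c' => row 0
  'c' => row 1
  'f' => row 2
  'm' => row 1
  'e' => row 0
  'a' => row 1
Rows:
  Row 0: "ce"
  Row 1: "cma"
  Row 2: "f"
First row length: 2

2


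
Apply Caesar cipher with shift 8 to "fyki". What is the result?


Caesar cipher: shift "fyki" by 8
  'f' (pos 5) + 8 = pos 13 = 'n'
  'y' (pos 24) + 8 = pos 6 = 'g'
  'k' (pos 10) + 8 = pos 18 = 's'
  'i' (pos 8) + 8 = pos 16 = 'q'
Result: ngsq

ngsq


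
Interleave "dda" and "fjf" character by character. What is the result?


Interleaving "dda" and "fjf":
  Position 0: 'd' from first, 'f' from second => "df"
  Position 1: 'd' from first, 'j' from second => "dj"
  Position 2: 'a' from first, 'f' from second => "af"
Result: dfdjaf

dfdjaf


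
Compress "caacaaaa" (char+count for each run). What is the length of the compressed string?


Input: caacaaaa
Runs:
  'c' x 1 => "c1"
  'a' x 2 => "a2"
  'c' x 1 => "c1"
  'a' x 4 => "a4"
Compressed: "c1a2c1a4"
Compressed length: 8

8


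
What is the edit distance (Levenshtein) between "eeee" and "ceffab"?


Computing edit distance: "eeee" -> "ceffab"
DP table:
           c    e    f    f    a    b
      0    1    2    3    4    5    6
  e   1    1    1    2    3    4    5
  e   2    2    1    2    3    4    5
  e   3    3    2    2    3    4    5
  e   4    4    3    3    3    4    5
Edit distance = dp[4][6] = 5

5


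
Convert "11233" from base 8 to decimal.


Input: "11233" in base 8
Positional expansion:
  Digit '1' (value 1) x 8^4 = 4096
  Digit '1' (value 1) x 8^3 = 512
  Digit '2' (value 2) x 8^2 = 128
  Digit '3' (value 3) x 8^1 = 24
  Digit '3' (value 3) x 8^0 = 3
Sum = 4763

4763


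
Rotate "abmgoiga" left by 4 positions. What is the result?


Input: "abmgoiga", rotate left by 4
First 4 characters: "abmg"
Remaining characters: "oiga"
Concatenate remaining + first: "oiga" + "abmg" = "oigaabmg"

oigaabmg


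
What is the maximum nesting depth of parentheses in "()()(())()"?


Input: "()()(())()"
Tracking depth:
  Position 0 '(': depth becomes 1
  Position 1 ')': depth becomes 0
  Position 2 '(': depth becomes 1
  Position 3 ')': depth becomes 0
  Position 4 '(': depth becomes 1
  Position 5 '(': depth becomes 2
  Position 6 ')': depth becomes 1
  Position 7 ')': depth becomes 0
  Position 8 '(': depth becomes 1
  Position 9 ')': depth becomes 0
Maximum depth reached: 2

2


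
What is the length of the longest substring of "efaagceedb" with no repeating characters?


Input: "efaagceedb"
Sliding window (track last position of each char):
  Position 0 ('e'): window [0,0] length 1 -- new best
  Position 1 ('f'): window [0,1] length 2 -- new best
  Position 2 ('a'): window [0,2] length 3 -- new best
  Position 3 ('a'): repeat (last at 2), move window start to 3
  Position 3 ('a'): window [3,3] length 1
  Position 4 ('g'): window [3,4] length 2
  Position 5 ('c'): window [3,5] length 3
  Position 6 ('e'): window [3,6] length 4 -- new best
  Position 7 ('e'): repeat (last at 6), move window start to 7
  Position 7 ('e'): window [7,7] length 1
  Position 8 ('d'): window [7,8] length 2
  Position 9 ('b'): window [7,9] length 3
Longest substring with no repeats: "agce" with length 4

4


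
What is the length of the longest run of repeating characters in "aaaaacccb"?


Input: "aaaaacccb"
Scanning for longest run:
  Position 1 ('a'): continues run of 'a', length=2
  Position 2 ('a'): continues run of 'a', length=3
  Position 3 ('a'): continues run of 'a', length=4
  Position 4 ('a'): continues run of 'a', length=5
  Position 5 ('c'): new char, reset run to 1
  Position 6 ('c'): continues run of 'c', length=2
  Position 7 ('c'): continues run of 'c', length=3
  Position 8 ('b'): new char, reset run to 1
Longest run: 'a' with length 5

5


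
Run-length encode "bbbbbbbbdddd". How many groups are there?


Input: bbbbbbbbdddd
Scanning for consecutive runs:
  Group 1: 'b' x 8 (positions 0-7)
  Group 2: 'd' x 4 (positions 8-11)
Total groups: 2

2


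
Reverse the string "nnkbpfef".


Input: nnkbpfef
Reading characters right to left:
  Position 7: 'f'
  Position 6: 'e'
  Position 5: 'f'
  Position 4: 'p'
  Position 3: 'b'
  Position 2: 'k'
  Position 1: 'n'
  Position 0: 'n'
Reversed: fefpbknn

fefpbknn


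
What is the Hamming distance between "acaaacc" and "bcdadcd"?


Comparing "acaaacc" and "bcdadcd" position by position:
  Position 0: 'a' vs 'b' => differ
  Position 1: 'c' vs 'c' => same
  Position 2: 'a' vs 'd' => differ
  Position 3: 'a' vs 'a' => same
  Position 4: 'a' vs 'd' => differ
  Position 5: 'c' vs 'c' => same
  Position 6: 'c' vs 'd' => differ
Total differences (Hamming distance): 4

4


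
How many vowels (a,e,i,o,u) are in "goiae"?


Input: goiae
Checking each character:
  'g' at position 0: consonant
  'o' at position 1: vowel (running total: 1)
  'i' at position 2: vowel (running total: 2)
  'a' at position 3: vowel (running total: 3)
  'e' at position 4: vowel (running total: 4)
Total vowels: 4

4


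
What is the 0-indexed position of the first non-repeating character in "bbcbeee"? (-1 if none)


Input: bbcbeee
Character frequencies:
  'b': 3
  'c': 1
  'e': 3
Scanning left to right for freq == 1:
  Position 0 ('b'): freq=3, skip
  Position 1 ('b'): freq=3, skip
  Position 2 ('c'): unique! => answer = 2

2


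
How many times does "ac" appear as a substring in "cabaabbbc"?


Searching for "ac" in "cabaabbbc"
Scanning each position:
  Position 0: "ca" => no
  Position 1: "ab" => no
  Position 2: "ba" => no
  Position 3: "aa" => no
  Position 4: "ab" => no
  Position 5: "bb" => no
  Position 6: "bb" => no
  Position 7: "bc" => no
Total occurrences: 0

0


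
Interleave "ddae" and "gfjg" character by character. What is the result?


Interleaving "ddae" and "gfjg":
  Position 0: 'd' from first, 'g' from second => "dg"
  Position 1: 'd' from first, 'f' from second => "df"
  Position 2: 'a' from first, 'j' from second => "aj"
  Position 3: 'e' from first, 'g' from second => "eg"
Result: dgdfajeg

dgdfajeg


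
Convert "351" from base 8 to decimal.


Input: "351" in base 8
Positional expansion:
  Digit '3' (value 3) x 8^2 = 192
  Digit '5' (value 5) x 8^1 = 40
  Digit '1' (value 1) x 8^0 = 1
Sum = 233

233


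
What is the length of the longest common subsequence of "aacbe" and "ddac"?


LCS of "aacbe" and "ddac"
DP table:
           d    d    a    c
      0    0    0    0    0
  a   0    0    0    1    1
  a   0    0    0    1    1
  c   0    0    0    1    2
  b   0    0    0    1    2
  e   0    0    0    1    2
LCS length = dp[5][4] = 2

2


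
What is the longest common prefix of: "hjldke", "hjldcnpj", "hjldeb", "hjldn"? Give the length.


Words: hjldke, hjldcnpj, hjldeb, hjldn
  Position 0: all 'h' => match
  Position 1: all 'j' => match
  Position 2: all 'l' => match
  Position 3: all 'd' => match
  Position 4: ('k', 'c', 'e', 'n') => mismatch, stop
LCP = "hjld" (length 4)

4


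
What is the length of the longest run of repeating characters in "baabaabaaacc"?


Input: "baabaabaaacc"
Scanning for longest run:
  Position 1 ('a'): new char, reset run to 1
  Position 2 ('a'): continues run of 'a', length=2
  Position 3 ('b'): new char, reset run to 1
  Position 4 ('a'): new char, reset run to 1
  Position 5 ('a'): continues run of 'a', length=2
  Position 6 ('b'): new char, reset run to 1
  Position 7 ('a'): new char, reset run to 1
  Position 8 ('a'): continues run of 'a', length=2
  Position 9 ('a'): continues run of 'a', length=3
  Position 10 ('c'): new char, reset run to 1
  Position 11 ('c'): continues run of 'c', length=2
Longest run: 'a' with length 3

3


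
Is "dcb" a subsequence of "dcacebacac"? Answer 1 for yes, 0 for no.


Check if "dcb" is a subsequence of "dcacebacac"
Greedy scan:
  Position 0 ('d'): matches sub[0] = 'd'
  Position 1 ('c'): matches sub[1] = 'c'
  Position 2 ('a'): no match needed
  Position 3 ('c'): no match needed
  Position 4 ('e'): no match needed
  Position 5 ('b'): matches sub[2] = 'b'
  Position 6 ('a'): no match needed
  Position 7 ('c'): no match needed
  Position 8 ('a'): no match needed
  Position 9 ('c'): no match needed
All 3 characters matched => is a subsequence

1


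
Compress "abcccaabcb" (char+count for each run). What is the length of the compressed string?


Input: abcccaabcb
Runs:
  'a' x 1 => "a1"
  'b' x 1 => "b1"
  'c' x 3 => "c3"
  'a' x 2 => "a2"
  'b' x 1 => "b1"
  'c' x 1 => "c1"
  'b' x 1 => "b1"
Compressed: "a1b1c3a2b1c1b1"
Compressed length: 14

14


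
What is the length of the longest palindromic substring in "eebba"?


Input: "eebba"
Checking substrings for palindromes:
  [0:2] "ee" (len 2) => palindrome
  [2:4] "bb" (len 2) => palindrome
Longest palindromic substring: "ee" with length 2

2


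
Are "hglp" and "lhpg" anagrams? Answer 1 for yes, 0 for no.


Strings: "hglp", "lhpg"
Sorted first:  ghlp
Sorted second: ghlp
Sorted forms match => anagrams

1


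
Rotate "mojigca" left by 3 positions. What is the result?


Input: "mojigca", rotate left by 3
First 3 characters: "moj"
Remaining characters: "igca"
Concatenate remaining + first: "igca" + "moj" = "igcamoj"

igcamoj


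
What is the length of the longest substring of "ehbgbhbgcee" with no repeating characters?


Input: "ehbgbhbgcee"
Sliding window (track last position of each char):
  Position 0 ('e'): window [0,0] length 1 -- new best
  Position 1 ('h'): window [0,1] length 2 -- new best
  Position 2 ('b'): window [0,2] length 3 -- new best
  Position 3 ('g'): window [0,3] length 4 -- new best
  Position 4 ('b'): repeat (last at 2), move window start to 3
  Position 4 ('b'): window [3,4] length 2
  Position 5 ('h'): window [3,5] length 3
  Position 6 ('b'): repeat (last at 4), move window start to 5
  Position 6 ('b'): window [5,6] length 2
  Position 7 ('g'): window [5,7] length 3
  Position 8 ('c'): window [5,8] length 4
  Position 9 ('e'): window [5,9] length 5 -- new best
  Position 10 ('e'): repeat (last at 9), move window start to 10
  Position 10 ('e'): window [10,10] length 1
Longest substring with no repeats: "hbgce" with length 5

5


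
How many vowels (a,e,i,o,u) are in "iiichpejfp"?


Input: iiichpejfp
Checking each character:
  'i' at position 0: vowel (running total: 1)
  'i' at position 1: vowel (running total: 2)
  'i' at position 2: vowel (running total: 3)
  'c' at position 3: consonant
  'h' at position 4: consonant
  'p' at position 5: consonant
  'e' at position 6: vowel (running total: 4)
  'j' at position 7: consonant
  'f' at position 8: consonant
  'p' at position 9: consonant
Total vowels: 4

4
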